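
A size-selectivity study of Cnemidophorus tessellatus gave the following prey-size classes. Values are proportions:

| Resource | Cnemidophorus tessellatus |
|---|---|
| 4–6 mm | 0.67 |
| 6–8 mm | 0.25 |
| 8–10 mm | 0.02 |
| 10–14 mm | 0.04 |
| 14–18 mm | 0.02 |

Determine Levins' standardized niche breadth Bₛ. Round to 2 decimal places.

0.24

Σpᵢ² = 0.67² + 0.25² + 0.02² + 0.04² + 0.02² = 0.4489 + 0.0625 + 0.0004 + 0.0016 + 0.0004 = 0.5138
B = 1 / 0.5138 = 1.9463
Bₛ = (B − 1)/(n − 1) = (1.9463 − 1)/(5 − 1) = 0.9463/4 = 0.2366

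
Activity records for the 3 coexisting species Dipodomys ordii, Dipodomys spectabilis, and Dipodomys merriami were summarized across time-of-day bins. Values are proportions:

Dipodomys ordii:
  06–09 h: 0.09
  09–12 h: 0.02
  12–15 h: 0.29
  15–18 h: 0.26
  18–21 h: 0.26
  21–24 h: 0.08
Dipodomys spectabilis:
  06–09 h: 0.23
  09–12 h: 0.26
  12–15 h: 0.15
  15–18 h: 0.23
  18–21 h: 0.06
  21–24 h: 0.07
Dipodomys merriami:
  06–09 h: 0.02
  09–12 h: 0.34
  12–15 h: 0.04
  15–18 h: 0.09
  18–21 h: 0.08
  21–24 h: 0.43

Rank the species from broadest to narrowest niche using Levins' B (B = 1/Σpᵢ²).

Σp_ordiᵢ² = 0.09² + 0.02² + 0.29² + 0.26² + 0.26² + 0.08² = 0.0081 + 0.0004 + 0.0841 + 0.0676 + 0.0676 + 0.0064 = 0.2342
B_ordi = 1 / 0.2342 = 4.2699
Σp_specᵢ² = 0.23² + 0.26² + 0.15² + 0.23² + 0.06² + 0.07² = 0.0529 + 0.0676 + 0.0225 + 0.0529 + 0.0036 + 0.0049 = 0.2044
B_spec = 1 / 0.2044 = 4.8924
Σp_merrᵢ² = 0.02² + 0.34² + 0.04² + 0.09² + 0.08² + 0.43² = 0.0004 + 0.1156 + 0.0016 + 0.0081 + 0.0064 + 0.1849 = 0.3170
B_merr = 1 / 0.3170 = 3.1546
Ranking by B (broadest → narrowest): Dipodomys spectabilis (4.89) > Dipodomys ordii (4.27) > Dipodomys merriami (3.15)

Dipodomys spectabilis > Dipodomys ordii > Dipodomys merriami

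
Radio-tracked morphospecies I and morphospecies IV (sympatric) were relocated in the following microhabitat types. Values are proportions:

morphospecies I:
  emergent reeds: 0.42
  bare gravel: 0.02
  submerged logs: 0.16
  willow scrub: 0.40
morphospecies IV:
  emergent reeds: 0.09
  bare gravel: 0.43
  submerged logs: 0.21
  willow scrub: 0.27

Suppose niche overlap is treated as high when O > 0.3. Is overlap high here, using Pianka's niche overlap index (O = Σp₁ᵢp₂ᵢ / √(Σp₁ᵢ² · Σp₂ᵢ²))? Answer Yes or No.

Σ p₁ᵢp₂ᵢ = 0.0378 + 0.0086 + 0.0336 + 0.1080 = 0.1880
Σp_1ᵢ² = 0.42² + 0.02² + 0.16² + 0.40² = 0.1764 + 0.0004 + 0.0256 + 0.1600 = 0.3624
Σp_2ᵢ² = 0.09² + 0.43² + 0.21² + 0.27² = 0.0081 + 0.1849 + 0.0441 + 0.0729 = 0.3100
O = 0.1880 / √(0.3624 × 0.3100) = 0.1880 / 0.33518 = 0.5609
O = 0.5609 > 0.3 → Yes.

Yes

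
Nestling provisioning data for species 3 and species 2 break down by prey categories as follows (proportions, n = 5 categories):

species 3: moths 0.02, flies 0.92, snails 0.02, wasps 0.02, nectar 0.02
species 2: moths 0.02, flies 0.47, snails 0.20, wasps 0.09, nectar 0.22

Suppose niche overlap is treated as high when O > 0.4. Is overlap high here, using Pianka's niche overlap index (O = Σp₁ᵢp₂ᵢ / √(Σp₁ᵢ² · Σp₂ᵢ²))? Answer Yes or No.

Σ p₁ᵢp₂ᵢ = 0.0004 + 0.4324 + 0.0040 + 0.0018 + 0.0044 = 0.4430
Σp_1ᵢ² = 0.02² + 0.92² + 0.02² + 0.02² + 0.02² = 0.0004 + 0.8464 + 0.0004 + 0.0004 + 0.0004 = 0.8480
Σp_2ᵢ² = 0.02² + 0.47² + 0.20² + 0.09² + 0.22² = 0.0004 + 0.2209 + 0.0400 + 0.0081 + 0.0484 = 0.3178
O = 0.4430 / √(0.8480 × 0.3178) = 0.4430 / 0.51913 = 0.8534
O = 0.8534 > 0.4 → Yes.

Yes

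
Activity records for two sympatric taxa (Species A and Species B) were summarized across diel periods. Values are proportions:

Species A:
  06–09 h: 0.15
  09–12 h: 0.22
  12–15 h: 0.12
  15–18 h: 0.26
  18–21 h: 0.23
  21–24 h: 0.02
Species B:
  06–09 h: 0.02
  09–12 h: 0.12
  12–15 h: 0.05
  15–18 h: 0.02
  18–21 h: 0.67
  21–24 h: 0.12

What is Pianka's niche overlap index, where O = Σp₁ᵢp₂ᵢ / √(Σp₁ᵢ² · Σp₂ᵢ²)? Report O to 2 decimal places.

Σ p₁ᵢp₂ᵢ = 0.0030 + 0.0264 + 0.0060 + 0.0052 + 0.1541 + 0.0024 = 0.1971
Σp_1ᵢ² = 0.15² + 0.22² + 0.12² + 0.26² + 0.23² + 0.02² = 0.0225 + 0.0484 + 0.0144 + 0.0676 + 0.0529 + 0.0004 = 0.2062
Σp_2ᵢ² = 0.02² + 0.12² + 0.05² + 0.02² + 0.67² + 0.12² = 0.0004 + 0.0144 + 0.0025 + 0.0004 + 0.4489 + 0.0144 = 0.4810
O = 0.1971 / √(0.2062 × 0.4810) = 0.1971 / 0.31493 = 0.6259

0.63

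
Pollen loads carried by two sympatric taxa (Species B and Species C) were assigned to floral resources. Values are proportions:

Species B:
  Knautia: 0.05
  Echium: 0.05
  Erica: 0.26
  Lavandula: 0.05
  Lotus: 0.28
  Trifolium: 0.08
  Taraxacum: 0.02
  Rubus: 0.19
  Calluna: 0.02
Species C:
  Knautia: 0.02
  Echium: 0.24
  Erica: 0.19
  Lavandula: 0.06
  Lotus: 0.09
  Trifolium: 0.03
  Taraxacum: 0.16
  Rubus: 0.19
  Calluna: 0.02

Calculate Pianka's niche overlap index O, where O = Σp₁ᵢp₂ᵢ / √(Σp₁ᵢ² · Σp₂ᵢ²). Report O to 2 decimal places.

0.73

Σ p₁ᵢp₂ᵢ = 0.0010 + 0.0120 + 0.0494 + 0.0030 + 0.0252 + 0.0024 + 0.0032 + 0.0361 + 0.0004 = 0.1327
Σp_1ᵢ² = 0.05² + 0.05² + 0.26² + 0.05² + 0.28² + 0.08² + 0.02² + 0.19² + 0.02² = 0.0025 + 0.0025 + 0.0676 + 0.0025 + 0.0784 + 0.0064 + 0.0004 + 0.0361 + 0.0004 = 0.1968
Σp_2ᵢ² = 0.02² + 0.24² + 0.19² + 0.06² + 0.09² + 0.03² + 0.16² + 0.19² + 0.02² = 0.0004 + 0.0576 + 0.0361 + 0.0036 + 0.0081 + 0.0009 + 0.0256 + 0.0361 + 0.0004 = 0.1688
O = 0.1327 / √(0.1968 × 0.1688) = 0.1327 / 0.18226 = 0.7281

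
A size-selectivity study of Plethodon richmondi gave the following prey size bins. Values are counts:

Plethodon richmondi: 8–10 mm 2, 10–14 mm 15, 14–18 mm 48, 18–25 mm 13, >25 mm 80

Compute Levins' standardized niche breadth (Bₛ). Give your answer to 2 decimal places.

0.44

Proportions for Plethodon richmondi (n=158): 2/158=0.0127, 15/158=0.0949, 48/158=0.3038, 13/158=0.0823, 80/158=0.5063
Σpᵢ² = 0.0127² + 0.0949² + 0.3038² + 0.0823² + 0.5063² = 0.000161 + 0.009006 + 0.092294 + 0.006773 + 0.256340 = 0.364574
B = 1 / 0.364574 = 2.7429
Bₛ = (B − 1)/(n − 1) = (2.7429 − 1)/(5 − 1) = 1.7429/4 = 0.4357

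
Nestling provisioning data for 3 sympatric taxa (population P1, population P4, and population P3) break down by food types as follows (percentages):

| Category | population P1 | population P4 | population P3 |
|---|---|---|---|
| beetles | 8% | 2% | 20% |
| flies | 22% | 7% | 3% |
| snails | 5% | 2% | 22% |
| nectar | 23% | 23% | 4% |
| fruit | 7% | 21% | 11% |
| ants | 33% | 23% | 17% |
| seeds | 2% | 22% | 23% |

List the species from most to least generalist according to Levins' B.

Convert percentages to proportions (divide by 100).
Σp_P1ᵢ² = 0.08² + 0.22² + 0.05² + 0.23² + 0.07² + 0.33² + 0.02² = 0.0064 + 0.0484 + 0.0025 + 0.0529 + 0.0049 + 0.1089 + 0.0004 = 0.2244
B_P1 = 1 / 0.2244 = 4.4563
Σp_P4ᵢ² = 0.02² + 0.07² + 0.02² + 0.23² + 0.21² + 0.23² + 0.22² = 0.0004 + 0.0049 + 0.0004 + 0.0529 + 0.0441 + 0.0529 + 0.0484 = 0.2040
B_P4 = 1 / 0.2040 = 4.9020
Σp_P3ᵢ² = 0.20² + 0.03² + 0.22² + 0.04² + 0.11² + 0.17² + 0.23² = 0.0400 + 0.0009 + 0.0484 + 0.0016 + 0.0121 + 0.0289 + 0.0529 = 0.1848
B_P3 = 1 / 0.1848 = 5.4113
Ranking by B (broadest → narrowest): population P3 (5.41) > population P4 (4.90) > population P1 (4.46)

population P3 > population P4 > population P1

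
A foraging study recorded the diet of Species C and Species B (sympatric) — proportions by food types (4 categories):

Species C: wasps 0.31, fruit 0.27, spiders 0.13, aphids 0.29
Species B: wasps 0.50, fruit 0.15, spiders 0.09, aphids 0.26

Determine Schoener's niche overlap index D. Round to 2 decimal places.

0.81

Σ|p₁ᵢ − p₂ᵢ| = 0.19 + 0.12 + 0.04 + 0.03 = 0.38
D = 1 − ½ × 0.38 = 1 − 0.190 = 0.8100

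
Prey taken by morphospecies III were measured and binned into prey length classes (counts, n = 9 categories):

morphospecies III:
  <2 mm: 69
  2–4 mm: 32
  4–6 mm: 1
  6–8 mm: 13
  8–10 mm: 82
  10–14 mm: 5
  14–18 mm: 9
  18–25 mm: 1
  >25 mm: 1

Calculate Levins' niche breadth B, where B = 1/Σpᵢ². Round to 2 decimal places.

Proportions for morphospecies III (n=213): 69/213=0.3239, 32/213=0.1502, 1/213=0.0047, 13/213=0.0610, 82/213=0.3850, 5/213=0.0235, 9/213=0.0423, 1/213=0.0047, 1/213=0.0047
Σpᵢ² = 0.3239² + 0.1502² + 0.0047² + 0.0610² + 0.3850² + 0.0235² + 0.0423² + 0.0047² + 0.0047² = 0.104911 + 0.022560 + 0.000022 + 0.003721 + 0.148225 + 0.000552 + 0.001789 + 0.000022 + 0.000022 = 0.281824
B = 1 / 0.281824 = 3.5483

3.55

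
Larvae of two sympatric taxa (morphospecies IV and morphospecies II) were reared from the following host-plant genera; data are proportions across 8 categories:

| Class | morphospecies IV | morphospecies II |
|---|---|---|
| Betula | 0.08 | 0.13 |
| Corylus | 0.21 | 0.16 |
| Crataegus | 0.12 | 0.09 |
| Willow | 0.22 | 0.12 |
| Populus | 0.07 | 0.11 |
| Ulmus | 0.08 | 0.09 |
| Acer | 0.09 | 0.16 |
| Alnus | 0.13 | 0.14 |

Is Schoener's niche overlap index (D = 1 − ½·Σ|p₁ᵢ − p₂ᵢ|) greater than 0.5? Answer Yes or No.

Yes

Σ|p₁ᵢ − p₂ᵢ| = 0.05 + 0.05 + 0.03 + 0.10 + 0.04 + 0.01 + 0.07 + 0.01 = 0.36
D = 1 − ½ × 0.36 = 1 − 0.180 = 0.8200
D = 0.8200 > 0.5 → Yes.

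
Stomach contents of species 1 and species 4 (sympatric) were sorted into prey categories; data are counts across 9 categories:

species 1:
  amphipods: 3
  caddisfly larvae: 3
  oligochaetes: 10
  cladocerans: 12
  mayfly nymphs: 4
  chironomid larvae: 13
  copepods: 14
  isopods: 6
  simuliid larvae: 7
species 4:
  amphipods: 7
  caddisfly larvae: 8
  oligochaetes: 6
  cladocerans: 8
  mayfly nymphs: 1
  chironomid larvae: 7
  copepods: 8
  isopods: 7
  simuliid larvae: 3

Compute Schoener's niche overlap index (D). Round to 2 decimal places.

0.77

Proportions for species 1 (n=72): 3/72=0.0417, 3/72=0.0417, 10/72=0.1389, 12/72=0.1667, 4/72=0.0556, 13/72=0.1806, 14/72=0.1944, 6/72=0.0833, 7/72=0.0972
Proportions for species 4 (n=55): 7/55=0.1273, 8/55=0.1455, 6/55=0.1091, 8/55=0.1455, 1/55=0.0182, 7/55=0.1273, 8/55=0.1455, 7/55=0.1273, 3/55=0.0545
Σ|p₁ᵢ − p₂ᵢ| = 0.0856 + 0.1038 + 0.0298 + 0.0212 + 0.0374 + 0.0533 + 0.0489 + 0.0440 + 0.0427 = 0.4667
D = 1 − ½ × 0.4667 = 1 − 0.23335 = 0.76665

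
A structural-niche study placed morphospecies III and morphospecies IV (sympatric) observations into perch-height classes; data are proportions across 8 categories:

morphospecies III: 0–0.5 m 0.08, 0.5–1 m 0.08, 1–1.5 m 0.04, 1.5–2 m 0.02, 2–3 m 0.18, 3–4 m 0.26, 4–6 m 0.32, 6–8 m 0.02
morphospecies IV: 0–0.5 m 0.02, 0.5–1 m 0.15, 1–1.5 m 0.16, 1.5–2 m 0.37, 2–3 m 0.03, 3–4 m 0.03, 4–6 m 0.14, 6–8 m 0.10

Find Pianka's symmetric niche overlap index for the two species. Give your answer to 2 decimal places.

Σ p₁ᵢp₂ᵢ = 0.0016 + 0.0120 + 0.0064 + 0.0074 + 0.0054 + 0.0078 + 0.0448 + 0.0020 = 0.0874
Σp_1ᵢ² = 0.08² + 0.08² + 0.04² + 0.02² + 0.18² + 0.26² + 0.32² + 0.02² = 0.0064 + 0.0064 + 0.0016 + 0.0004 + 0.0324 + 0.0676 + 0.1024 + 0.0004 = 0.2176
Σp_2ᵢ² = 0.02² + 0.15² + 0.16² + 0.37² + 0.03² + 0.03² + 0.14² + 0.10² = 0.0004 + 0.0225 + 0.0256 + 0.1369 + 0.0009 + 0.0009 + 0.0196 + 0.0100 = 0.2168
O = 0.0874 / √(0.2176 × 0.2168) = 0.0874 / 0.21720 = 0.4024

0.40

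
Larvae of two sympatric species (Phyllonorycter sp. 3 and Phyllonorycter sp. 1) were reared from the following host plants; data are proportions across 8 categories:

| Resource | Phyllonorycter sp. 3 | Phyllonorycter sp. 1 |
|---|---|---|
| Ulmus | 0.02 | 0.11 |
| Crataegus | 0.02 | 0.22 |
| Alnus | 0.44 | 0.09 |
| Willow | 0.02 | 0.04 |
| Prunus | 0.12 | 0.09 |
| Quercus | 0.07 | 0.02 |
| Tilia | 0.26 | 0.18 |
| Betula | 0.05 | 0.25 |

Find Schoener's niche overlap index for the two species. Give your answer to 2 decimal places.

Σ|p₁ᵢ − p₂ᵢ| = 0.09 + 0.20 + 0.35 + 0.02 + 0.03 + 0.05 + 0.08 + 0.20 = 1.02
D = 1 − ½ × 1.02 = 1 − 0.510 = 0.4900

0.49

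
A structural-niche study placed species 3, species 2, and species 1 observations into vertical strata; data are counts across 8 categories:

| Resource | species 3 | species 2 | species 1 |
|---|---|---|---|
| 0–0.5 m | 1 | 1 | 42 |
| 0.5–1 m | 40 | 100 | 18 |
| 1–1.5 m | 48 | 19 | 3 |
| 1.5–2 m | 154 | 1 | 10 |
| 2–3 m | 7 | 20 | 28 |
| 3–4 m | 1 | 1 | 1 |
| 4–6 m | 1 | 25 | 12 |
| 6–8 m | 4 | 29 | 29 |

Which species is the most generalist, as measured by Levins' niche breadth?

Proportions for species 3 (n=256): 1/256=0.0039, 40/256=0.1563, 48/256=0.1875, 154/256=0.6016, 7/256=0.0273, 1/256=0.0039, 1/256=0.0039, 4/256=0.0156
Proportions for species 2 (n=196): 1/196=0.0051, 100/196=0.5102, 19/196=0.0969, 1/196=0.0051, 20/196=0.1020, 1/196=0.0051, 25/196=0.1276, 29/196=0.1480
Proportions for species 1 (n=143): 42/143=0.2937, 18/143=0.1259, 3/143=0.0210, 10/143=0.0699, 28/143=0.1958, 1/143=0.0070, 12/143=0.0839, 29/143=0.2028
Σp_3ᵢ² = 0.0039² + 0.1563² + 0.1875² + 0.6016² + 0.0273² + 0.0039² + 0.0039² + 0.0156² = 0.000015 + 0.024430 + 0.035156 + 0.361923 + 0.000745 + 0.000015 + 0.000015 + 0.000243 = 0.422542
B_3 = 1 / 0.422542 = 2.3666
Σp_2ᵢ² = 0.0051² + 0.5102² + 0.0969² + 0.0051² + 0.1020² + 0.0051² + 0.1276² + 0.1480² = 0.000026 + 0.260304 + 0.009390 + 0.000026 + 0.010404 + 0.000026 + 0.016282 + 0.021904 = 0.318362
B_2 = 1 / 0.318362 = 3.1411
Σp_1ᵢ² = 0.2937² + 0.1259² + 0.0210² + 0.0699² + 0.1958² + 0.0070² + 0.0839² + 0.2028² = 0.086260 + 0.015851 + 0.000441 + 0.004886 + 0.038338 + 0.000049 + 0.007039 + 0.041128 = 0.193992
B_1 = 1 / 0.193992 = 5.1549
Highest B → broadest niche (most generalist): species 1 (B = 5.15).

species 1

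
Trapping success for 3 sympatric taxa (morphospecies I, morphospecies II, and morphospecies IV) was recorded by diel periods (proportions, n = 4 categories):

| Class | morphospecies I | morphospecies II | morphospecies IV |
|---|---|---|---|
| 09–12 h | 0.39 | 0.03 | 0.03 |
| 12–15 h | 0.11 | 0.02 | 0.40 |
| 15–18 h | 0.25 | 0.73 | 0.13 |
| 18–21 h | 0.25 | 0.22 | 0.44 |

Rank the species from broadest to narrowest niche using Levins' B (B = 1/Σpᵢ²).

Σp_Iᵢ² = 0.39² + 0.11² + 0.25² + 0.25² = 0.1521 + 0.0121 + 0.0625 + 0.0625 = 0.2892
B_I = 1 / 0.2892 = 3.4578
Σp_IIᵢ² = 0.03² + 0.02² + 0.73² + 0.22² = 0.0009 + 0.0004 + 0.5329 + 0.0484 = 0.5826
B_II = 1 / 0.5826 = 1.7164
Σp_IVᵢ² = 0.03² + 0.40² + 0.13² + 0.44² = 0.0009 + 0.1600 + 0.0169 + 0.1936 = 0.3714
B_IV = 1 / 0.3714 = 2.6925
Ranking by B (broadest → narrowest): morphospecies I (3.46) > morphospecies IV (2.69) > morphospecies II (1.72)

morphospecies I > morphospecies IV > morphospecies II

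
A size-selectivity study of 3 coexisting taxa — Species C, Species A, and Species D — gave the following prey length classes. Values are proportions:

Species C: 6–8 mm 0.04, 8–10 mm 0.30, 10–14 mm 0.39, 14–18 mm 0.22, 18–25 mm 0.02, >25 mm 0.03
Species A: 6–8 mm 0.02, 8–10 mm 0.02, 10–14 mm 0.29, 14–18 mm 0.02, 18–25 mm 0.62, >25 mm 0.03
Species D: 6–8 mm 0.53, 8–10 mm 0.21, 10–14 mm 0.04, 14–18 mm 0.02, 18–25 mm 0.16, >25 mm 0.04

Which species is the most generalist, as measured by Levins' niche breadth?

Species C

Σp_Cᵢ² = 0.04² + 0.30² + 0.39² + 0.22² + 0.02² + 0.03² = 0.0016 + 0.0900 + 0.1521 + 0.0484 + 0.0004 + 0.0009 = 0.2934
B_C = 1 / 0.2934 = 3.4083
Σp_Aᵢ² = 0.02² + 0.02² + 0.29² + 0.02² + 0.62² + 0.03² = 0.0004 + 0.0004 + 0.0841 + 0.0004 + 0.3844 + 0.0009 = 0.4706
B_A = 1 / 0.4706 = 2.1249
Σp_Dᵢ² = 0.53² + 0.21² + 0.04² + 0.02² + 0.16² + 0.04² = 0.2809 + 0.0441 + 0.0016 + 0.0004 + 0.0256 + 0.0016 = 0.3542
B_D = 1 / 0.3542 = 2.8233
Highest B → broadest niche (most generalist): Species C (B = 3.41).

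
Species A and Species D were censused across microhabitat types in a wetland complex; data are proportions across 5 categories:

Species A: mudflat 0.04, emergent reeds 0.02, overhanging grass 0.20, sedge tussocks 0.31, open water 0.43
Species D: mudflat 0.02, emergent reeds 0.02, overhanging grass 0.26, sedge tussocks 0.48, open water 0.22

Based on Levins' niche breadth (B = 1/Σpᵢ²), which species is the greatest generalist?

Species A

Σp_Aᵢ² = 0.04² + 0.02² + 0.20² + 0.31² + 0.43² = 0.0016 + 0.0004 + 0.0400 + 0.0961 + 0.1849 = 0.3230
B_A = 1 / 0.3230 = 3.0960
Σp_Dᵢ² = 0.02² + 0.02² + 0.26² + 0.48² + 0.22² = 0.0004 + 0.0004 + 0.0676 + 0.2304 + 0.0484 = 0.3472
B_D = 1 / 0.3472 = 2.8802
Highest B → broadest niche (most generalist): Species A (B = 3.10).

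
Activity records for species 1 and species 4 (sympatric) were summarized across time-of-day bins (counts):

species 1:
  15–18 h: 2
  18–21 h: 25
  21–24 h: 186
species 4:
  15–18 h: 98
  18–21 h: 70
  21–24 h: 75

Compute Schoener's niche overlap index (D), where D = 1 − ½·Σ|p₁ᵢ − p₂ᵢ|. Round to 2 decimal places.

Proportions for species 1 (n=213): 2/213=0.0094, 25/213=0.1174, 186/213=0.8732
Proportions for species 4 (n=243): 98/243=0.4033, 70/243=0.2881, 75/243=0.3086
Σ|p₁ᵢ − p₂ᵢ| = 0.3939 + 0.1707 + 0.5646 = 1.1292
D = 1 − ½ × 1.1292 = 1 − 0.56460 = 0.43540

0.44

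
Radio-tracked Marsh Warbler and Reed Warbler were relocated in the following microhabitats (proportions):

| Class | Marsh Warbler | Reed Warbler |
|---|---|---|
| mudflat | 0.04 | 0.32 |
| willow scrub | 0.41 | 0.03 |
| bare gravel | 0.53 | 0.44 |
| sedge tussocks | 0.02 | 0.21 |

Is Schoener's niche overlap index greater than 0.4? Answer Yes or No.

Σ|p₁ᵢ − p₂ᵢ| = 0.28 + 0.38 + 0.09 + 0.19 = 0.94
D = 1 − ½ × 0.94 = 1 − 0.470 = 0.5300
D = 0.5300 > 0.4 → Yes.

Yes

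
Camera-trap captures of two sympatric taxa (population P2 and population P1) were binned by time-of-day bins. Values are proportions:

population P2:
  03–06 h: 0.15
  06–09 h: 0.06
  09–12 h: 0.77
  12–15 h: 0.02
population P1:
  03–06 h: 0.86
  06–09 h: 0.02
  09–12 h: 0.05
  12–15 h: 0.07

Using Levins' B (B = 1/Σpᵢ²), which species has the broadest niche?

population P2

Σp_P2ᵢ² = 0.15² + 0.06² + 0.77² + 0.02² = 0.0225 + 0.0036 + 0.5929 + 0.0004 = 0.6194
B_P2 = 1 / 0.6194 = 1.6145
Σp_P1ᵢ² = 0.86² + 0.02² + 0.05² + 0.07² = 0.7396 + 0.0004 + 0.0025 + 0.0049 = 0.7474
B_P1 = 1 / 0.7474 = 1.3380
Highest B → broadest niche (most generalist): population P2 (B = 1.61).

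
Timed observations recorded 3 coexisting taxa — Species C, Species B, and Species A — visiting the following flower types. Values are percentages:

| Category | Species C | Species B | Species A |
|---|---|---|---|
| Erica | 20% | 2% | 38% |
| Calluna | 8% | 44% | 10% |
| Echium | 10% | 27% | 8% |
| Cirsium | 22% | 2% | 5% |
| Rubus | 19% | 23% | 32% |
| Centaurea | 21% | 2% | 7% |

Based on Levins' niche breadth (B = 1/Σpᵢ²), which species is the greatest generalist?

Convert percentages to proportions (divide by 100).
Σp_Cᵢ² = 0.20² + 0.08² + 0.10² + 0.22² + 0.19² + 0.21² = 0.0400 + 0.0064 + 0.0100 + 0.0484 + 0.0361 + 0.0441 = 0.1850
B_C = 1 / 0.1850 = 5.4054
Σp_Bᵢ² = 0.02² + 0.44² + 0.27² + 0.02² + 0.23² + 0.02² = 0.0004 + 0.1936 + 0.0729 + 0.0004 + 0.0529 + 0.0004 = 0.3206
B_B = 1 / 0.3206 = 3.1192
Σp_Aᵢ² = 0.38² + 0.10² + 0.08² + 0.05² + 0.32² + 0.07² = 0.1444 + 0.0100 + 0.0064 + 0.0025 + 0.1024 + 0.0049 = 0.2706
B_A = 1 / 0.2706 = 3.6955
Highest B → broadest niche (most generalist): Species C (B = 5.41).

Species C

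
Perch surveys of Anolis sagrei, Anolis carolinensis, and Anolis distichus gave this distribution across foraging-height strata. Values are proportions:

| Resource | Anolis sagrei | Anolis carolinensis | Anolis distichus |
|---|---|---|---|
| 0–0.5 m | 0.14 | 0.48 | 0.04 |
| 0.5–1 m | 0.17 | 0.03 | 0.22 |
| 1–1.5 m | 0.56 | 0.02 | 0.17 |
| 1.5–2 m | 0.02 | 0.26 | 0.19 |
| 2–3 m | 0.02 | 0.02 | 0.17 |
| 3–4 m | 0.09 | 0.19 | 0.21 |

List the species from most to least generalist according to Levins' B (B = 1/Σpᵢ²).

Anolis distichus > Anolis carolinensis > Anolis sagrei

Σp_sagrᵢ² = 0.14² + 0.17² + 0.56² + 0.02² + 0.02² + 0.09² = 0.0196 + 0.0289 + 0.3136 + 0.0004 + 0.0004 + 0.0081 = 0.3710
B_sagr = 1 / 0.3710 = 2.6954
Σp_caroᵢ² = 0.48² + 0.03² + 0.02² + 0.26² + 0.02² + 0.19² = 0.2304 + 0.0009 + 0.0004 + 0.0676 + 0.0004 + 0.0361 = 0.3358
B_caro = 1 / 0.3358 = 2.9780
Σp_distᵢ² = 0.04² + 0.22² + 0.17² + 0.19² + 0.17² + 0.21² = 0.0016 + 0.0484 + 0.0289 + 0.0361 + 0.0289 + 0.0441 = 0.1880
B_dist = 1 / 0.1880 = 5.3191
Ranking by B (broadest → narrowest): Anolis distichus (5.32) > Anolis carolinensis (2.98) > Anolis sagrei (2.70)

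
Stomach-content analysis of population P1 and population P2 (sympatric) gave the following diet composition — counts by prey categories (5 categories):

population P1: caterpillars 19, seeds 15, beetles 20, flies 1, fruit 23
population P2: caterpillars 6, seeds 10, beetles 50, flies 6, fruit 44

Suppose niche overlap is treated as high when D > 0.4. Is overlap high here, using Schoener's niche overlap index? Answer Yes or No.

Yes

Proportions for population P1 (n=78): 19/78=0.2436, 15/78=0.1923, 20/78=0.2564, 1/78=0.0128, 23/78=0.2949
Proportions for population P2 (n=116): 6/116=0.0517, 10/116=0.0862, 50/116=0.4310, 6/116=0.0517, 44/116=0.3793
Σ|p₁ᵢ − p₂ᵢ| = 0.1919 + 0.1061 + 0.1746 + 0.0389 + 0.0844 = 0.5959
D = 1 − ½ × 0.5959 = 1 − 0.29795 = 0.70205
D = 0.70205 > 0.4 → Yes.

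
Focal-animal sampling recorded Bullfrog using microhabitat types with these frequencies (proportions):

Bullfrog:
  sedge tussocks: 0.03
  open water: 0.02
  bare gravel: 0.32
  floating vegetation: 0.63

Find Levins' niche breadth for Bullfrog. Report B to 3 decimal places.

Σpᵢ² = 0.03² + 0.02² + 0.32² + 0.63² = 0.0009 + 0.0004 + 0.1024 + 0.3969 = 0.5006
B = 1 / 0.5006 = 1.99760

1.998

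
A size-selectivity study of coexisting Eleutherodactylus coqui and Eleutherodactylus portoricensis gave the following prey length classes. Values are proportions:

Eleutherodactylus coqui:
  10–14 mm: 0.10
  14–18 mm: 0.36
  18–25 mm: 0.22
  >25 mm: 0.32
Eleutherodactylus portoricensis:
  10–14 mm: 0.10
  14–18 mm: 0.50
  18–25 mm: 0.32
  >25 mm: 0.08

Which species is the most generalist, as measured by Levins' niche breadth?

Σp_coquᵢ² = 0.10² + 0.36² + 0.22² + 0.32² = 0.0100 + 0.1296 + 0.0484 + 0.1024 = 0.2904
B_coqu = 1 / 0.2904 = 3.4435
Σp_portᵢ² = 0.10² + 0.50² + 0.32² + 0.08² = 0.0100 + 0.2500 + 0.1024 + 0.0064 = 0.3688
B_port = 1 / 0.3688 = 2.7115
Highest B → broadest niche (most generalist): Eleutherodactylus coqui (B = 3.44).

Eleutherodactylus coqui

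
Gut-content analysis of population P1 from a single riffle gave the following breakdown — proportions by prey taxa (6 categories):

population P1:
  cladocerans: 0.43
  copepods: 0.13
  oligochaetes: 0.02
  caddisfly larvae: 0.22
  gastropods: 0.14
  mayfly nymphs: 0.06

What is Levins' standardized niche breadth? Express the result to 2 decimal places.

0.53

Σpᵢ² = 0.43² + 0.13² + 0.02² + 0.22² + 0.14² + 0.06² = 0.1849 + 0.0169 + 0.0004 + 0.0484 + 0.0196 + 0.0036 = 0.2738
B = 1 / 0.2738 = 3.6523
Bₛ = (B − 1)/(n − 1) = (3.6523 − 1)/(6 − 1) = 2.6523/5 = 0.5305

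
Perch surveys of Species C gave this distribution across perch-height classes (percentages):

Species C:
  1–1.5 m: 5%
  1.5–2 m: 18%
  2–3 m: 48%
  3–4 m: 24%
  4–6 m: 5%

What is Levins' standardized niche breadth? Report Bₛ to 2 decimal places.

Convert percentages to proportions (divide by 100).
Σpᵢ² = 0.05² + 0.18² + 0.48² + 0.24² + 0.05² = 0.0025 + 0.0324 + 0.2304 + 0.0576 + 0.0025 = 0.3254
B = 1 / 0.3254 = 3.0731
Bₛ = (B − 1)/(n − 1) = (3.0731 − 1)/(5 − 1) = 2.0731/4 = 0.5183

0.52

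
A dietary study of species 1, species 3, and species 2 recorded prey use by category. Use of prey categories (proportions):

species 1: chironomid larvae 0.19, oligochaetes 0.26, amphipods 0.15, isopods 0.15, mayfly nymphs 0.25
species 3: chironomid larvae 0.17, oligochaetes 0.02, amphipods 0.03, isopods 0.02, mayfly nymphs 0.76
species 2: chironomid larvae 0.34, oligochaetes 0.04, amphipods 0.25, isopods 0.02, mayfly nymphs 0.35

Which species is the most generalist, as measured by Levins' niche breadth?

Σp_1ᵢ² = 0.19² + 0.26² + 0.15² + 0.15² + 0.25² = 0.0361 + 0.0676 + 0.0225 + 0.0225 + 0.0625 = 0.2112
B_1 = 1 / 0.2112 = 4.7348
Σp_3ᵢ² = 0.17² + 0.02² + 0.03² + 0.02² + 0.76² = 0.0289 + 0.0004 + 0.0009 + 0.0004 + 0.5776 = 0.6082
B_3 = 1 / 0.6082 = 1.6442
Σp_2ᵢ² = 0.34² + 0.04² + 0.25² + 0.02² + 0.35² = 0.1156 + 0.0016 + 0.0625 + 0.0004 + 0.1225 = 0.3026
B_2 = 1 / 0.3026 = 3.3047
Highest B → broadest niche (most generalist): species 1 (B = 4.73).

species 1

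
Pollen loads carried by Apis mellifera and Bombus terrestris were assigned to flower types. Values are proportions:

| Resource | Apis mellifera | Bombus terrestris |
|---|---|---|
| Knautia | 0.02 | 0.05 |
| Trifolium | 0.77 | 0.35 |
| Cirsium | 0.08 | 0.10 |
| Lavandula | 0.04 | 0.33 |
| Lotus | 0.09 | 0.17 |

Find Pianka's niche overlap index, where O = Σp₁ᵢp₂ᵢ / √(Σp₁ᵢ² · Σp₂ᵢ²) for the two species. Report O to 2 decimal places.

Σ p₁ᵢp₂ᵢ = 0.0010 + 0.2695 + 0.0080 + 0.0132 + 0.0153 = 0.3070
Σp_1ᵢ² = 0.02² + 0.77² + 0.08² + 0.04² + 0.09² = 0.0004 + 0.5929 + 0.0064 + 0.0016 + 0.0081 = 0.6094
Σp_2ᵢ² = 0.05² + 0.35² + 0.10² + 0.33² + 0.17² = 0.0025 + 0.1225 + 0.0100 + 0.1089 + 0.0289 = 0.2728
O = 0.3070 / √(0.6094 × 0.2728) = 0.3070 / 0.40773 = 0.7529

0.75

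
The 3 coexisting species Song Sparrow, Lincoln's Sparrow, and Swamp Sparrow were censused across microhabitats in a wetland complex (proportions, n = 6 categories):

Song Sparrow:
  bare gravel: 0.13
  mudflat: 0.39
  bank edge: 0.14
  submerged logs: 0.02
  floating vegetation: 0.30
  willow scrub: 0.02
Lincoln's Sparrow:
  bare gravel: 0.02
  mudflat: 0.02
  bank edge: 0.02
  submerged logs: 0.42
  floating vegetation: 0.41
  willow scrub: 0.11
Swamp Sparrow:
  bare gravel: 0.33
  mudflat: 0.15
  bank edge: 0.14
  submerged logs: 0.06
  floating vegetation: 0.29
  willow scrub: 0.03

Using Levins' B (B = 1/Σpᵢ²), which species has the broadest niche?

Σp_Songᵢ² = 0.13² + 0.39² + 0.14² + 0.02² + 0.30² + 0.02² = 0.0169 + 0.1521 + 0.0196 + 0.0004 + 0.0900 + 0.0004 = 0.2794
B_Song = 1 / 0.2794 = 3.5791
Σp_Lincᵢ² = 0.02² + 0.02² + 0.02² + 0.42² + 0.41² + 0.11² = 0.0004 + 0.0004 + 0.0004 + 0.1764 + 0.1681 + 0.0121 = 0.3578
B_Linc = 1 / 0.3578 = 2.7949
Σp_Swamᵢ² = 0.33² + 0.15² + 0.14² + 0.06² + 0.29² + 0.03² = 0.1089 + 0.0225 + 0.0196 + 0.0036 + 0.0841 + 0.0009 = 0.2396
B_Swam = 1 / 0.2396 = 4.1736
Highest B → broadest niche (most generalist): Swamp Sparrow (B = 4.17).

Swamp Sparrow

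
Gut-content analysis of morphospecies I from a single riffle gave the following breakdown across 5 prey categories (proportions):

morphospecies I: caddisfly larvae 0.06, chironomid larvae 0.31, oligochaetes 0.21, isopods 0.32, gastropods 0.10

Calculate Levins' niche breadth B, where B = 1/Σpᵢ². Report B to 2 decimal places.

3.90

Σpᵢ² = 0.06² + 0.31² + 0.21² + 0.32² + 0.10² = 0.0036 + 0.0961 + 0.0441 + 0.1024 + 0.0100 = 0.2562
B = 1 / 0.2562 = 3.9032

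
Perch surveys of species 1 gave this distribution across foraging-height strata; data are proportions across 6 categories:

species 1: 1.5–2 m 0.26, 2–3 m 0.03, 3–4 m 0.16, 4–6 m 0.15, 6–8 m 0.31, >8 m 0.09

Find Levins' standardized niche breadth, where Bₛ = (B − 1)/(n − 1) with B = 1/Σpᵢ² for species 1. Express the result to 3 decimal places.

Σpᵢ² = 0.26² + 0.03² + 0.16² + 0.15² + 0.31² + 0.09² = 0.0676 + 0.0009 + 0.0256 + 0.0225 + 0.0961 + 0.0081 = 0.2208
B = 1 / 0.2208 = 4.52899
Bₛ = (B − 1)/(n − 1) = (4.52899 − 1)/(6 − 1) = 3.52899/5 = 0.70580

0.706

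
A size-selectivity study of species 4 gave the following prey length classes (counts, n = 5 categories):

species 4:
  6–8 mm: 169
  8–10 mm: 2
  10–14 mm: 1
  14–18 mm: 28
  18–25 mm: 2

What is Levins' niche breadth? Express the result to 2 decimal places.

Proportions for species 4 (n=202): 169/202=0.8366, 2/202=0.0099, 1/202=0.0050, 28/202=0.1386, 2/202=0.0099
Σpᵢ² = 0.8366² + 0.0099² + 0.0050² + 0.1386² + 0.0099² = 0.699900 + 0.000098 + 0.000025 + 0.019210 + 0.000098 = 0.719331
B = 1 / 0.719331 = 1.3902

1.39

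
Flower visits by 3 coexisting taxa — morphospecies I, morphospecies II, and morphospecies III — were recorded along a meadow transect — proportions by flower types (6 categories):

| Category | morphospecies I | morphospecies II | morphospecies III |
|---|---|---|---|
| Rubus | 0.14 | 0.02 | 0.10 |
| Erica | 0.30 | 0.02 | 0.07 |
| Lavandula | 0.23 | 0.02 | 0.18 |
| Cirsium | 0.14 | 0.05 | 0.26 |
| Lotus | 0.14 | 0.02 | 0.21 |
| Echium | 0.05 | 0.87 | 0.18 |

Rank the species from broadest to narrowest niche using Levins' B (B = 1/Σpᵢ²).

morphospecies III > morphospecies I > morphospecies II

Σp_Iᵢ² = 0.14² + 0.30² + 0.23² + 0.14² + 0.14² + 0.05² = 0.0196 + 0.0900 + 0.0529 + 0.0196 + 0.0196 + 0.0025 = 0.2042
B_I = 1 / 0.2042 = 4.8972
Σp_IIᵢ² = 0.02² + 0.02² + 0.02² + 0.05² + 0.02² + 0.87² = 0.0004 + 0.0004 + 0.0004 + 0.0025 + 0.0004 + 0.7569 = 0.7610
B_II = 1 / 0.7610 = 1.3141
Σp_IIIᵢ² = 0.10² + 0.07² + 0.18² + 0.26² + 0.21² + 0.18² = 0.0100 + 0.0049 + 0.0324 + 0.0676 + 0.0441 + 0.0324 = 0.1914
B_III = 1 / 0.1914 = 5.2247
Ranking by B (broadest → narrowest): morphospecies III (5.22) > morphospecies I (4.90) > morphospecies II (1.31)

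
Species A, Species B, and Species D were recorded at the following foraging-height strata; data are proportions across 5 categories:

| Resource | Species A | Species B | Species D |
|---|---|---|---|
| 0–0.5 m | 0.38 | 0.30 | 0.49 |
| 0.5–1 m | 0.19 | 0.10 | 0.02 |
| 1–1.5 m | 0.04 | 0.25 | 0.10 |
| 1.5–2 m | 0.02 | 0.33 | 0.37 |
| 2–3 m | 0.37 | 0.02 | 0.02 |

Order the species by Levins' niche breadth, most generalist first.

Σp_Aᵢ² = 0.38² + 0.19² + 0.04² + 0.02² + 0.37² = 0.1444 + 0.0361 + 0.0016 + 0.0004 + 0.1369 = 0.3194
B_A = 1 / 0.3194 = 3.1309
Σp_Bᵢ² = 0.30² + 0.10² + 0.25² + 0.33² + 0.02² = 0.0900 + 0.0100 + 0.0625 + 0.1089 + 0.0004 = 0.2718
B_B = 1 / 0.2718 = 3.6792
Σp_Dᵢ² = 0.49² + 0.02² + 0.10² + 0.37² + 0.02² = 0.2401 + 0.0004 + 0.0100 + 0.1369 + 0.0004 = 0.3878
B_D = 1 / 0.3878 = 2.5786
Ranking by B (broadest → narrowest): Species B (3.68) > Species A (3.13) > Species D (2.58)

Species B > Species A > Species D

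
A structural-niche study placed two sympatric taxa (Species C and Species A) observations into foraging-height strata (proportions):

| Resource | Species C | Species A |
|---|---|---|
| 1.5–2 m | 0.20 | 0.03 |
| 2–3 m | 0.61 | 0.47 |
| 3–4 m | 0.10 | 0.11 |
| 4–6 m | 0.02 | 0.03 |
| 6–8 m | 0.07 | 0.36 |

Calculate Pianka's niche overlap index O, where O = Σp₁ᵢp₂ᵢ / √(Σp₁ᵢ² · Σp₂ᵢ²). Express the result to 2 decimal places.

0.83

Σ p₁ᵢp₂ᵢ = 0.0060 + 0.2867 + 0.0110 + 0.0006 + 0.0252 = 0.3295
Σp_1ᵢ² = 0.20² + 0.61² + 0.10² + 0.02² + 0.07² = 0.0400 + 0.3721 + 0.0100 + 0.0004 + 0.0049 = 0.4274
Σp_2ᵢ² = 0.03² + 0.47² + 0.11² + 0.03² + 0.36² = 0.0009 + 0.2209 + 0.0121 + 0.0009 + 0.1296 = 0.3644
O = 0.3295 / √(0.4274 × 0.3644) = 0.3295 / 0.39464 = 0.8349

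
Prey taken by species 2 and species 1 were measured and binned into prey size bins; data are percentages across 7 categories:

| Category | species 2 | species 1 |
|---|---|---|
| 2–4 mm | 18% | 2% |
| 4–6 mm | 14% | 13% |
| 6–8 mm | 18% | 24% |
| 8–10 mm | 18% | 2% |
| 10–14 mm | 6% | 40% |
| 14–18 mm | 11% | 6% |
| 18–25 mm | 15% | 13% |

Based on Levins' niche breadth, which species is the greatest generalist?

species 2

Convert percentages to proportions (divide by 100).
Σp_2ᵢ² = 0.18² + 0.14² + 0.18² + 0.18² + 0.06² + 0.11² + 0.15² = 0.0324 + 0.0196 + 0.0324 + 0.0324 + 0.0036 + 0.0121 + 0.0225 = 0.1550
B_2 = 1 / 0.1550 = 6.4516
Σp_1ᵢ² = 0.02² + 0.13² + 0.24² + 0.02² + 0.40² + 0.06² + 0.13² = 0.0004 + 0.0169 + 0.0576 + 0.0004 + 0.1600 + 0.0036 + 0.0169 = 0.2558
B_1 = 1 / 0.2558 = 3.9093
Highest B → broadest niche (most generalist): species 2 (B = 6.45).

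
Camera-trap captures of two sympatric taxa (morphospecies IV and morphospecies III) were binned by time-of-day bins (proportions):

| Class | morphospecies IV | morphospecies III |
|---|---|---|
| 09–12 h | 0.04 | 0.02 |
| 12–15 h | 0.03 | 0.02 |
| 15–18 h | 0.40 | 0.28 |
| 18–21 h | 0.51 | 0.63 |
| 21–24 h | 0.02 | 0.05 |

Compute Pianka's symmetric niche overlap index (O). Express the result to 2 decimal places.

Σ p₁ᵢp₂ᵢ = 0.0008 + 0.0006 + 0.1120 + 0.3213 + 0.0010 = 0.4357
Σp_1ᵢ² = 0.04² + 0.03² + 0.40² + 0.51² + 0.02² = 0.0016 + 0.0009 + 0.1600 + 0.2601 + 0.0004 = 0.4230
Σp_2ᵢ² = 0.02² + 0.02² + 0.28² + 0.63² + 0.05² = 0.0004 + 0.0004 + 0.0784 + 0.3969 + 0.0025 = 0.4786
O = 0.4357 / √(0.4230 × 0.4786) = 0.4357 / 0.44994 = 0.9684

0.97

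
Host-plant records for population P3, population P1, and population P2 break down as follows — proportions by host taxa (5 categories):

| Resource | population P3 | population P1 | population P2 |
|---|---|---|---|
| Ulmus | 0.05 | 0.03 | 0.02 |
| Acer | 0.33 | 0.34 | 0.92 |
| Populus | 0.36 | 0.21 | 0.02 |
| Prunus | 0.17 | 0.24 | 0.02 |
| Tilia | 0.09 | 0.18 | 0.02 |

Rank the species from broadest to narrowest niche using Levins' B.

population P1 > population P3 > population P2

Σp_P3ᵢ² = 0.05² + 0.33² + 0.36² + 0.17² + 0.09² = 0.0025 + 0.1089 + 0.1296 + 0.0289 + 0.0081 = 0.2780
B_P3 = 1 / 0.2780 = 3.5971
Σp_P1ᵢ² = 0.03² + 0.34² + 0.21² + 0.24² + 0.18² = 0.0009 + 0.1156 + 0.0441 + 0.0576 + 0.0324 = 0.2506
B_P1 = 1 / 0.2506 = 3.9904
Σp_P2ᵢ² = 0.02² + 0.92² + 0.02² + 0.02² + 0.02² = 0.0004 + 0.8464 + 0.0004 + 0.0004 + 0.0004 = 0.8480
B_P2 = 1 / 0.8480 = 1.1792
Ranking by B (broadest → narrowest): population P1 (3.99) > population P3 (3.60) > population P2 (1.18)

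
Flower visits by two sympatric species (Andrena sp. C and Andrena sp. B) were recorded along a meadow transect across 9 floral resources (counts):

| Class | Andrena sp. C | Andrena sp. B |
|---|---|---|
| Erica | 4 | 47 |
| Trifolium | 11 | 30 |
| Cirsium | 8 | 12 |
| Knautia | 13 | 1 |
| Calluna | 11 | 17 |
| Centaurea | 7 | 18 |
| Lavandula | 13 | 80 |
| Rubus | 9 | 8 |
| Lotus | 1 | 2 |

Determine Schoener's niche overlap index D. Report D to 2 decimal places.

0.63

Proportions for Andrena sp. C (n=77): 4/77=0.0519, 11/77=0.1429, 8/77=0.1039, 13/77=0.1688, 11/77=0.1429, 7/77=0.0909, 13/77=0.1688, 9/77=0.1169, 1/77=0.0130
Proportions for Andrena sp. B (n=215): 47/215=0.2186, 30/215=0.1395, 12/215=0.0558, 1/215=0.0047, 17/215=0.0791, 18/215=0.0837, 80/215=0.3721, 8/215=0.0372, 2/215=0.0093
Σ|p₁ᵢ − p₂ᵢ| = 0.1667 + 0.0034 + 0.0481 + 0.1641 + 0.0638 + 0.0072 + 0.2033 + 0.0797 + 0.0037 = 0.7400
D = 1 − ½ × 0.7400 = 1 − 0.37000 = 0.63000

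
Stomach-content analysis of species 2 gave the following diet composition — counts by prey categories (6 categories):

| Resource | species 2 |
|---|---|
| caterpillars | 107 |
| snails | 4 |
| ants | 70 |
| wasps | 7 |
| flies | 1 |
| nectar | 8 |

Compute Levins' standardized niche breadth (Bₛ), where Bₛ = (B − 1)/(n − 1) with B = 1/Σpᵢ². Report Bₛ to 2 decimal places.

Proportions for species 2 (n=197): 107/197=0.5431, 4/197=0.0203, 70/197=0.3553, 7/197=0.0355, 1/197=0.0051, 8/197=0.0406
Σpᵢ² = 0.5431² + 0.0203² + 0.3553² + 0.0355² + 0.0051² + 0.0406² = 0.294958 + 0.000412 + 0.126238 + 0.001260 + 0.000026 + 0.001648 = 0.424542
B = 1 / 0.424542 = 2.3555
Bₛ = (B − 1)/(n − 1) = (2.3555 − 1)/(6 − 1) = 1.3555/5 = 0.2711

0.27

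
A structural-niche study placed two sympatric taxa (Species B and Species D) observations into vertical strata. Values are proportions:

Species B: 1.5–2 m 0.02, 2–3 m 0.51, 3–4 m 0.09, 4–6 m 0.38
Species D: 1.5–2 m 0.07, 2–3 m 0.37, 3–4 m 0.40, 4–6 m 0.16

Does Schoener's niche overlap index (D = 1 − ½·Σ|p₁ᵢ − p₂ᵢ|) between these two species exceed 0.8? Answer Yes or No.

No

Σ|p₁ᵢ − p₂ᵢ| = 0.05 + 0.14 + 0.31 + 0.22 = 0.72
D = 1 − ½ × 0.72 = 1 − 0.360 = 0.6400
D = 0.6400 < 0.8 → No.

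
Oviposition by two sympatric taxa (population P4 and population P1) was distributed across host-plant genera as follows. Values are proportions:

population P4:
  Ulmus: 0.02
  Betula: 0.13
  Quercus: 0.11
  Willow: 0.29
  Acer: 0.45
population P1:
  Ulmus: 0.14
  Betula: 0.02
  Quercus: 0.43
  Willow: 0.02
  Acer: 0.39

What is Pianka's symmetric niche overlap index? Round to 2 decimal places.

Σ p₁ᵢp₂ᵢ = 0.0028 + 0.0026 + 0.0473 + 0.0058 + 0.1755 = 0.2340
Σp_1ᵢ² = 0.02² + 0.13² + 0.11² + 0.29² + 0.45² = 0.0004 + 0.0169 + 0.0121 + 0.0841 + 0.2025 = 0.3160
Σp_2ᵢ² = 0.14² + 0.02² + 0.43² + 0.02² + 0.39² = 0.0196 + 0.0004 + 0.1849 + 0.0004 + 0.1521 = 0.3574
O = 0.2340 / √(0.3160 × 0.3574) = 0.2340 / 0.33606 = 0.6963

0.70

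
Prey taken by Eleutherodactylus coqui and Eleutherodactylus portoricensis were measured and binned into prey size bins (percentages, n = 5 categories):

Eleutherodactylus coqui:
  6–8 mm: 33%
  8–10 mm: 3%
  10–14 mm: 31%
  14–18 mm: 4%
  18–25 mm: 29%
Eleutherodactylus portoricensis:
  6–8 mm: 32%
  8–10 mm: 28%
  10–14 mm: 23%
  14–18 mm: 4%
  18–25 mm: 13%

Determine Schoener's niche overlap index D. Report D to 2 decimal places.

0.75

Convert percentages to proportions (divide by 100).
Σ|p₁ᵢ − p₂ᵢ| = 0.01 + 0.25 + 0.08 + 0.00 + 0.16 = 0.50
D = 1 − ½ × 0.50 = 1 − 0.250 = 0.7500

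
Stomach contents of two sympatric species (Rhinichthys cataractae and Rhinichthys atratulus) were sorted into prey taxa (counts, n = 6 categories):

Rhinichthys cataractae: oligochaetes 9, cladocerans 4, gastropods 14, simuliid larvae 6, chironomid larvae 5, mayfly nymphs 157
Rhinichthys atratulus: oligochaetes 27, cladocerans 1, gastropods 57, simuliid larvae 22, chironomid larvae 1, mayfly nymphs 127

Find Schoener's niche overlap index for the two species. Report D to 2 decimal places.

0.70

Proportions for Rhinichthys cataractae (n=195): 9/195=0.0462, 4/195=0.0205, 14/195=0.0718, 6/195=0.0308, 5/195=0.0256, 157/195=0.8051
Proportions for Rhinichthys atratulus (n=235): 27/235=0.1149, 1/235=0.0043, 57/235=0.2426, 22/235=0.0936, 1/235=0.0043, 127/235=0.5404
Σ|p₁ᵢ − p₂ᵢ| = 0.0687 + 0.0162 + 0.1708 + 0.0628 + 0.0213 + 0.2647 = 0.6045
D = 1 − ½ × 0.6045 = 1 − 0.30225 = 0.69775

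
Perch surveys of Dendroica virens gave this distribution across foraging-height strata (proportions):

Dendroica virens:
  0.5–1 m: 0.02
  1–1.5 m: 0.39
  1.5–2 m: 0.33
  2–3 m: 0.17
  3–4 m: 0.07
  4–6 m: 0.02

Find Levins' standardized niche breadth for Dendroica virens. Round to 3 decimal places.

0.477

Σpᵢ² = 0.02² + 0.39² + 0.33² + 0.17² + 0.07² + 0.02² = 0.0004 + 0.1521 + 0.1089 + 0.0289 + 0.0049 + 0.0004 = 0.2956
B = 1 / 0.2956 = 3.38295
Bₛ = (B − 1)/(n − 1) = (3.38295 − 1)/(6 − 1) = 2.38295/5 = 0.47659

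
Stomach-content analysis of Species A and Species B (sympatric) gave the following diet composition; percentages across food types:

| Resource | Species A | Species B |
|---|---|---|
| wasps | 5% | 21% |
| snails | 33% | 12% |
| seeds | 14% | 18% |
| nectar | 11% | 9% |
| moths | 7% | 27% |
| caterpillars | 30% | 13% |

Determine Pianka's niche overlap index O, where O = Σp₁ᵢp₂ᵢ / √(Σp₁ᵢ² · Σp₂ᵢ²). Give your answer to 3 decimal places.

Convert percentages to proportions (divide by 100).
Σ p₁ᵢp₂ᵢ = 0.0105 + 0.0396 + 0.0252 + 0.0099 + 0.0189 + 0.0390 = 0.1431
Σp_1ᵢ² = 0.05² + 0.33² + 0.14² + 0.11² + 0.07² + 0.30² = 0.0025 + 0.1089 + 0.0196 + 0.0121 + 0.0049 + 0.0900 = 0.2380
Σp_2ᵢ² = 0.21² + 0.12² + 0.18² + 0.09² + 0.27² + 0.13² = 0.0441 + 0.0144 + 0.0324 + 0.0081 + 0.0729 + 0.0169 = 0.1888
O = 0.1431 / √(0.2380 × 0.1888) = 0.1431 / 0.211977 = 0.67507

0.675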